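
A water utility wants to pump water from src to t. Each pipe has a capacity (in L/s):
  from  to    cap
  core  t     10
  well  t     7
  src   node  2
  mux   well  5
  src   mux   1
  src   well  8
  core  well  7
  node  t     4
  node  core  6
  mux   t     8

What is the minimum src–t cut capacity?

10

Max flow = 10 (via 3 augmenting paths).
In the residual at optimum, the set reachable from src is {src, well}.
Cut edges: src->mux (cap 1), src->node (cap 2), well->t (cap 7). Sum = 10.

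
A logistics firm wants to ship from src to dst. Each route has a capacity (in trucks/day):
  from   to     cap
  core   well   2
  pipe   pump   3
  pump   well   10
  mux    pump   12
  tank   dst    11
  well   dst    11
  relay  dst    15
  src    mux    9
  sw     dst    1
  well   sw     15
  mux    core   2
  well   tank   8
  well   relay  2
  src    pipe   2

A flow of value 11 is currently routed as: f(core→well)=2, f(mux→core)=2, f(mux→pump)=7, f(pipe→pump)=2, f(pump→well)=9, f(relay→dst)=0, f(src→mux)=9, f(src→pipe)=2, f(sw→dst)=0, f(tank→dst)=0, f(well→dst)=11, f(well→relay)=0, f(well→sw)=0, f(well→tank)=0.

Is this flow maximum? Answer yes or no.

Yes

Residual reachable from src: {src}; dst is not reachable.
Saturated cut: src→pipe, src→mux with total capacity 11 = current flow value. Flow is maximum.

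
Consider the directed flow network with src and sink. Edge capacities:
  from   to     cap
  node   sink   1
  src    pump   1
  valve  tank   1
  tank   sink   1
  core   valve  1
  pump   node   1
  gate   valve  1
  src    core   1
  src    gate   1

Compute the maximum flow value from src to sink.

Augment src->pump->node->sink: bottleneck 1. Total 1.
Augment src->core->valve->tank->sink: bottleneck 1. Total 2.
No augmenting path remains in the residual graph.

2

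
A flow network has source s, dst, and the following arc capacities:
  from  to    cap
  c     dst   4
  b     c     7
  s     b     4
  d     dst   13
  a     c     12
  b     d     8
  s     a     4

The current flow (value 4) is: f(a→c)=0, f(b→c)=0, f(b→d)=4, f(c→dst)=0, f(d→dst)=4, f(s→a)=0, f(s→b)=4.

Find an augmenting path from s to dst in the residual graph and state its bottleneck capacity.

Residual along s→a→c→dst: s→a: 4, a→c: 12, c→dst: 4.
Bottleneck = min = 4.

s→a→c→dst, bottleneck 4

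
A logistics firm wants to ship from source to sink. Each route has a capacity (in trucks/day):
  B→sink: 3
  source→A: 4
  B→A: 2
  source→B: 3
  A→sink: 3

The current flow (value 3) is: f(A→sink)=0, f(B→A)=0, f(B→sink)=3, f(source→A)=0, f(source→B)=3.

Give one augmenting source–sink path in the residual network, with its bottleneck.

Residual along source→A→sink: source→A: 4, A→sink: 3.
Bottleneck = min = 3.

source→A→sink, bottleneck 3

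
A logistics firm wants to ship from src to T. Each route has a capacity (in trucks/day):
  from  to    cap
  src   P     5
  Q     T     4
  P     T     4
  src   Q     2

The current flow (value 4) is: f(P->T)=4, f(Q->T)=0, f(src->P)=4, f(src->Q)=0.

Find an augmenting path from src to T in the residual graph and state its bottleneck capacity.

src->Q->T, bottleneck 2

Residual along src->Q->T: src->Q: 2, Q->T: 4.
Bottleneck = min = 2.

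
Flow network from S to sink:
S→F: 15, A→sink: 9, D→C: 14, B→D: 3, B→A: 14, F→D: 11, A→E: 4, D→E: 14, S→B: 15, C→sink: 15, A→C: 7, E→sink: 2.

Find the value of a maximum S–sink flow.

Augment S→B→A→sink: bottleneck 9. Total 9.
Augment S→B→D→E→sink: bottleneck 2. Total 11.
Augment S→B→D→C→sink: bottleneck 1. Total 12.
Augment S→B→A→C→sink: bottleneck 3. Total 15.
Augment S→F→D→C→sink: bottleneck 11. Total 26.
No augmenting path remains in the residual graph.

26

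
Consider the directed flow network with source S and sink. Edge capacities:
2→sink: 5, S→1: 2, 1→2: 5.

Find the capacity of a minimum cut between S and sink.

2

Max flow = 2 (via 1 augmenting path).
In the residual at optimum, the set reachable from S is {S}.
Cut edges: S→1 (cap 2). Sum = 2.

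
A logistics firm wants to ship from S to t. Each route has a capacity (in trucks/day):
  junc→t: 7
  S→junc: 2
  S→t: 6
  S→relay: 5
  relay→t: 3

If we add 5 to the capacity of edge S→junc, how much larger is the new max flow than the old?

5

Original max flow = 11.
After raising cap(S→junc), augmenting paths through that edge carry 5 more units.
New max flow = 16. Increase = 5.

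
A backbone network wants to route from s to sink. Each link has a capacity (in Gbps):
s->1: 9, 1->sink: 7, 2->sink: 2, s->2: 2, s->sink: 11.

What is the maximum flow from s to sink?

Augment s->sink: bottleneck 11. Total 11.
Augment s->2->sink: bottleneck 2. Total 13.
Augment s->1->sink: bottleneck 7. Total 20.
No augmenting path remains in the residual graph.

20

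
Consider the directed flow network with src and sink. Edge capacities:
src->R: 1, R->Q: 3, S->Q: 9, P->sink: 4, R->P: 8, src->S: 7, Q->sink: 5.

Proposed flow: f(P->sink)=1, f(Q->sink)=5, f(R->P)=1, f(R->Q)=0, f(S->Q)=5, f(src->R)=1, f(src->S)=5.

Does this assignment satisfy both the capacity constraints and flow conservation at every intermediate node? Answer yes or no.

Yes

Every edge has 0 ≤ f(e) ≤ cap(e).
At each intermediate node, inflow equals outflow.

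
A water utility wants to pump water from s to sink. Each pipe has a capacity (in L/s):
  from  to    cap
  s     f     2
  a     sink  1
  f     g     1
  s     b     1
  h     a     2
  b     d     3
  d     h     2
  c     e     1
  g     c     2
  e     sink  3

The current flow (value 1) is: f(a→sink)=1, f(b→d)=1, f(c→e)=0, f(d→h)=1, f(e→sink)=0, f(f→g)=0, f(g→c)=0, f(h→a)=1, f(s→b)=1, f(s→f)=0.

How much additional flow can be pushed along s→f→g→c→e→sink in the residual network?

1

Residual capacities along the path: s→f: 2, f→g: 1, g→c: 2, c→e: 1, e→sink: 3.
Minimum is 1.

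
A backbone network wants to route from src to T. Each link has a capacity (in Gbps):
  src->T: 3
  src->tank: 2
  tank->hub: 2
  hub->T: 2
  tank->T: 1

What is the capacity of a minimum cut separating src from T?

5

Max flow = 5 (via 3 augmenting paths).
In the residual at optimum, the set reachable from src is {src}.
Cut edges: src->tank (cap 2), src->T (cap 3). Sum = 5.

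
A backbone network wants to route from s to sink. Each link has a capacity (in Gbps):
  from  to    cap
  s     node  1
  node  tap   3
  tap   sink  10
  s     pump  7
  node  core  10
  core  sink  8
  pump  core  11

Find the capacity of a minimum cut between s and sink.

8

Max flow = 8 (via 2 augmenting paths).
In the residual at optimum, the set reachable from s is {s}.
Cut edges: s->node (cap 1), s->pump (cap 7). Sum = 8.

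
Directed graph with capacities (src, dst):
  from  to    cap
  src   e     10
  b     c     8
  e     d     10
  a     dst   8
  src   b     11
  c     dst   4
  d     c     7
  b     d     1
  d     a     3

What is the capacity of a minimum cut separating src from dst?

Max flow = 7 (via 3 augmenting paths).
In the residual at optimum, the set reachable from src is {b, c, d, e, src}.
Cut edges: d→a (cap 3), c→dst (cap 4). Sum = 7.

7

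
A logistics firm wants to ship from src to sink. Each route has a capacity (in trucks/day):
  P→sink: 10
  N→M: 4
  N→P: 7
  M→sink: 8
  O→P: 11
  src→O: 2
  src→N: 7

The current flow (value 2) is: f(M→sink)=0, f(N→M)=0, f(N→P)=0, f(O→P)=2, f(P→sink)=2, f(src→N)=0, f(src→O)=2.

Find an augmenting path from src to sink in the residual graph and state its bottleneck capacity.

Residual along src→N→P→sink: src→N: 7, N→P: 7, P→sink: 8.
Bottleneck = min = 7.

src→N→P→sink, bottleneck 7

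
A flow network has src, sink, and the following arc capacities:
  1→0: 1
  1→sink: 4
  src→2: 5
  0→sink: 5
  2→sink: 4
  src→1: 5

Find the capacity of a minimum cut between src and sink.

Max flow = 9 (via 3 augmenting paths).
In the residual at optimum, the set reachable from src is {2, src}.
Cut edges: src→1 (cap 5), 2→sink (cap 4). Sum = 9.

9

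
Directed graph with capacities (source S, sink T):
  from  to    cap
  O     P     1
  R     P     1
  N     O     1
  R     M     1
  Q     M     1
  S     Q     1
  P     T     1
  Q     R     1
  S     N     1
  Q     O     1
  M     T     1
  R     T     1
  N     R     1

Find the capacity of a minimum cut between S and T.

2

Max flow = 2 (via 2 augmenting paths).
In the residual at optimum, the set reachable from S is {S}.
Cut edges: S->Q (cap 1), S->N (cap 1). Sum = 2.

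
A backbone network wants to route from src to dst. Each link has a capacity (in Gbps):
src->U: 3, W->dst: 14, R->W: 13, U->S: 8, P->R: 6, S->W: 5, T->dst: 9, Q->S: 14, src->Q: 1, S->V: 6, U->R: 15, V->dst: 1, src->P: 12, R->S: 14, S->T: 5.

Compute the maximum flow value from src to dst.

Augment src->U->R->W->dst: bottleneck 3. Total 3.
Augment src->P->R->W->dst: bottleneck 6. Total 9.
Augment src->Q->S->V->dst: bottleneck 1. Total 10.
No augmenting path remains in the residual graph.

10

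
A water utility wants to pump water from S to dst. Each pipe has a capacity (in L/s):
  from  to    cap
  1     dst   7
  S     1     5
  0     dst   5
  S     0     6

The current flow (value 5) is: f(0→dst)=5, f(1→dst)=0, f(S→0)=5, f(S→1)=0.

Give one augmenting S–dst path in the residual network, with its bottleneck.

Residual along S→1→dst: S→1: 5, 1→dst: 7.
Bottleneck = min = 5.

S→1→dst, bottleneck 5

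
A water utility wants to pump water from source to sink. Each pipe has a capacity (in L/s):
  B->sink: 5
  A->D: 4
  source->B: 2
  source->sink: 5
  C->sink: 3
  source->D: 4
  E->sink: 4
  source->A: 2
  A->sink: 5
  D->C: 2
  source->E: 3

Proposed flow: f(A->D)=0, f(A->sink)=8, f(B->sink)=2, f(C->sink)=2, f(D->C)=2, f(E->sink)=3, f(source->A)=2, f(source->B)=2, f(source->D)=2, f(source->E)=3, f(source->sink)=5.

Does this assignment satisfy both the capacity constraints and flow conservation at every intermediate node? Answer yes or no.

No

Capacity violated on A->sink: flow 8 > capacity 5.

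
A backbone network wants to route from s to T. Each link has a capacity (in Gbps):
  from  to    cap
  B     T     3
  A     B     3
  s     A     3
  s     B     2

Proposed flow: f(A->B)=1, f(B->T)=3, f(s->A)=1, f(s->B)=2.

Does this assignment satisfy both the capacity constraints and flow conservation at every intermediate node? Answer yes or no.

Every edge has 0 ≤ f(e) ≤ cap(e).
At each intermediate node, inflow equals outflow.

Yes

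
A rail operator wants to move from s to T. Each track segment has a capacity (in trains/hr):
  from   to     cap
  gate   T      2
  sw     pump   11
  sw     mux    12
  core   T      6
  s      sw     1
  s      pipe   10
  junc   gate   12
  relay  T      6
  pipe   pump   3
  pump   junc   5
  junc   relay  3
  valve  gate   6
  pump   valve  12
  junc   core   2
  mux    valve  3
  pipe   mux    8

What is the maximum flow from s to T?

6

Augment s→pipe→pump→valve→gate→T: bottleneck 2. Total 2.
Augment s→pipe→pump→junc→core→T: bottleneck 1. Total 3.
Augment s→sw→pump→junc→core→T: bottleneck 1. Total 4.
Augment s→pipe→mux→valve→pump→junc→relay→T: bottleneck 2. Total 6.
No augmenting path remains in the residual graph.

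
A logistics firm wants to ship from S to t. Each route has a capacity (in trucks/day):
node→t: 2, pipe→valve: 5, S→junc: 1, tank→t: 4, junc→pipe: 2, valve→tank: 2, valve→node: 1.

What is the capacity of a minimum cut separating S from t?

Max flow = 1 (via 1 augmenting path).
In the residual at optimum, the set reachable from S is {S}.
Cut edges: S→junc (cap 1). Sum = 1.

1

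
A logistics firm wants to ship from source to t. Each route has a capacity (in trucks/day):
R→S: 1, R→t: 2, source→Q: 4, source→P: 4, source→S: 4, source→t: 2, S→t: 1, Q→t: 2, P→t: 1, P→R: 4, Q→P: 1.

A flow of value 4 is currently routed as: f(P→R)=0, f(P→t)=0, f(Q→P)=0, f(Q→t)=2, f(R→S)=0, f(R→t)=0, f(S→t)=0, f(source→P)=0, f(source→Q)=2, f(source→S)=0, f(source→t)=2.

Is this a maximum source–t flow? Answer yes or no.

No

Residual path source→P→t has bottleneck 1 > 0.
Pushing 1 along it raises the flow to 5, so the given flow is not maximum.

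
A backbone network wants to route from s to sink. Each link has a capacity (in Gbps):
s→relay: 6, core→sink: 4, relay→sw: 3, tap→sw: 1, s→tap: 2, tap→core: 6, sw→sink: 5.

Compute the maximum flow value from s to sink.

5

Augment s→tap→core→sink: bottleneck 2. Total 2.
Augment s→relay→sw→sink: bottleneck 3. Total 5.
No augmenting path remains in the residual graph.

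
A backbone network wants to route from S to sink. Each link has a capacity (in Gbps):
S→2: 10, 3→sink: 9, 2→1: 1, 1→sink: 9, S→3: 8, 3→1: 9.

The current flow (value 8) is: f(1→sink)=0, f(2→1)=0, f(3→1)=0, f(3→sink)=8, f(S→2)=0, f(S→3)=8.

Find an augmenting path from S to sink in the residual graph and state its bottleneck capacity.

S→2→1→sink, bottleneck 1

Residual along S→2→1→sink: S→2: 10, 2→1: 1, 1→sink: 9.
Bottleneck = min = 1.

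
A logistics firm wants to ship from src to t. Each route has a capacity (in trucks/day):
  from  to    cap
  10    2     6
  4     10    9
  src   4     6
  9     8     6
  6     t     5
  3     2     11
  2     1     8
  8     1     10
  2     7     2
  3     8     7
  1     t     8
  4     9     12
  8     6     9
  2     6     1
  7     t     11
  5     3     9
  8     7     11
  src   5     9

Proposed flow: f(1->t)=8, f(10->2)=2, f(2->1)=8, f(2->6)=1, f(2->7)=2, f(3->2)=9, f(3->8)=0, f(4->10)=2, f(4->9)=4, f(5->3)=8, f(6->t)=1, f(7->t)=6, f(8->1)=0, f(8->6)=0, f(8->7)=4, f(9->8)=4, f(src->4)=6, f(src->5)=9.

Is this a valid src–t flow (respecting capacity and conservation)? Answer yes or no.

No

Conservation fails at 5: inflow 9 ≠ outflow 8.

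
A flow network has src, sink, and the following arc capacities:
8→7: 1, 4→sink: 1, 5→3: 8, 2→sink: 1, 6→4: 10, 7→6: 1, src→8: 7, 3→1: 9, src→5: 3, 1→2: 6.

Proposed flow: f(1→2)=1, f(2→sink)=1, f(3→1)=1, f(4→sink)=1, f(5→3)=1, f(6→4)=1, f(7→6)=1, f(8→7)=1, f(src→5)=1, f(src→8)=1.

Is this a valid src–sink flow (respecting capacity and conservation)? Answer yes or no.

Yes

Every edge has 0 ≤ f(e) ≤ cap(e).
At each intermediate node, inflow equals outflow.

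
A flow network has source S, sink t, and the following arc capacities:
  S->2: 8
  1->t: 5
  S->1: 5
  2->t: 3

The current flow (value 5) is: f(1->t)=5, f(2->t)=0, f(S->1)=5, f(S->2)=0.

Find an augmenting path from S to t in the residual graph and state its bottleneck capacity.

S->2->t, bottleneck 3

Residual along S->2->t: S->2: 8, 2->t: 3.
Bottleneck = min = 3.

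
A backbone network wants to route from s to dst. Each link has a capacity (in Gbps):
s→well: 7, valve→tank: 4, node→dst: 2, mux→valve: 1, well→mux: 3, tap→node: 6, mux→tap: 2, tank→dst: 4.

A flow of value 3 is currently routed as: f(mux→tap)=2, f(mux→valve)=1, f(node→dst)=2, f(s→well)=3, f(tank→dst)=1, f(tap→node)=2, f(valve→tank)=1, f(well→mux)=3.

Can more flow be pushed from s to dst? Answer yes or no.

No

Residual reachable from s: {s, well}; dst is not reachable.
Saturated cut: well→mux with total capacity 3 = current flow value. Flow is maximum.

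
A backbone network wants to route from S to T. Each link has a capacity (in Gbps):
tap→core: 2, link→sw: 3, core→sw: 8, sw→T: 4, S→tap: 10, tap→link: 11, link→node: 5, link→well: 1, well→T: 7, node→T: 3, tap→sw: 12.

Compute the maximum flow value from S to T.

8

Augment S→tap→sw→T: bottleneck 4. Total 4.
Augment S→tap→link→well→T: bottleneck 1. Total 5.
Augment S→tap→link→node→T: bottleneck 3. Total 8.
No augmenting path remains in the residual graph.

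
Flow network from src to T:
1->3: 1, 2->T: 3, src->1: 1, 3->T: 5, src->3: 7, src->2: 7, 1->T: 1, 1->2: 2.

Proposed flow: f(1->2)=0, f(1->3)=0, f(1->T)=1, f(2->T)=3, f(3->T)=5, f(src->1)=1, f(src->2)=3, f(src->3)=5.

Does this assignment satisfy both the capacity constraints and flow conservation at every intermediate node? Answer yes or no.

Yes

Every edge has 0 ≤ f(e) ≤ cap(e).
At each intermediate node, inflow equals outflow.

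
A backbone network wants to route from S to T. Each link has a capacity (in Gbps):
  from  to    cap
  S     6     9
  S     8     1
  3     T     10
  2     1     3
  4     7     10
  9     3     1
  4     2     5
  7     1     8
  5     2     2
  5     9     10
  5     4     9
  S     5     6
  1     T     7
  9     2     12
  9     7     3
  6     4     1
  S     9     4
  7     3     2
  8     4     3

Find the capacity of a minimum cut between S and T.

Max flow = 10 (via 6 augmenting paths).
In the residual at optimum, the set reachable from S is {1, 2, 4, 5, 6, 7, 8, 9, S}.
Cut edges: 9->3 (cap 1), 7->3 (cap 2), 1->T (cap 7). Sum = 10.

10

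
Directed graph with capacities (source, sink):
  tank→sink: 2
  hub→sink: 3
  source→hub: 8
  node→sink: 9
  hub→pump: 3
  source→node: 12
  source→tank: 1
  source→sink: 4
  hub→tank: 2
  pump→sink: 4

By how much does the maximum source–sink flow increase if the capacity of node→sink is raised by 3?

Original max flow = 21.
After raising cap(node→sink), augmenting paths through that edge carry 3 more units.
New max flow = 24. Increase = 3.

3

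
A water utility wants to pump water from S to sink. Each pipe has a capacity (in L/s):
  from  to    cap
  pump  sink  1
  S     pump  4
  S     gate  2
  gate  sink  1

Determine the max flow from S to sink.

Augment S→gate→sink: bottleneck 1. Total 1.
Augment S→pump→sink: bottleneck 1. Total 2.
No augmenting path remains in the residual graph.

2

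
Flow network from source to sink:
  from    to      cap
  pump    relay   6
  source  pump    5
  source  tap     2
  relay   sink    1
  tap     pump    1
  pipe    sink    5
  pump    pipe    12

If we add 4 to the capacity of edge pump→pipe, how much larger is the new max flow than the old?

Original max flow = 6.
Edge pump→pipe does not cross the min cut (source side {source, tap}), so extra capacity there cannot help.
New max flow = 6. Increase = 0.

0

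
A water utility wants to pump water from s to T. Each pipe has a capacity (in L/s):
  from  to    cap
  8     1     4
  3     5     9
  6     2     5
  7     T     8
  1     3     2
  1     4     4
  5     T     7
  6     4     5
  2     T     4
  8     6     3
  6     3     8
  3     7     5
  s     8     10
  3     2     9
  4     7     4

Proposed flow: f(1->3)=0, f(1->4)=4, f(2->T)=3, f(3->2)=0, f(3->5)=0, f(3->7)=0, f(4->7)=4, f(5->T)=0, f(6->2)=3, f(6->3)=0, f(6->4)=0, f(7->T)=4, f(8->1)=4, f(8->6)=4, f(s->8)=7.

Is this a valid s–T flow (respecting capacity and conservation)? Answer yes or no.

No

Capacity violated on 8->6: flow 4 > capacity 3.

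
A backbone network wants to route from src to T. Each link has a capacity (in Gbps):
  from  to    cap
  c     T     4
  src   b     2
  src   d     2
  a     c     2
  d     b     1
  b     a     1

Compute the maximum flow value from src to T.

1

Augment src->b->a->c->T: bottleneck 1. Total 1.
No augmenting path remains in the residual graph.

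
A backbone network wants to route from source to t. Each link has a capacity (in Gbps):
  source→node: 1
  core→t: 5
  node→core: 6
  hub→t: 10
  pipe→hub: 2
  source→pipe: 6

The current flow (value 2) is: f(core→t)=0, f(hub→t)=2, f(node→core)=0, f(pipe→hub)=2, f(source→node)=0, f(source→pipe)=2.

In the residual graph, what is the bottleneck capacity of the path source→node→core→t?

1

Residual capacities along the path: source→node: 1, node→core: 6, core→t: 5.
Minimum is 1.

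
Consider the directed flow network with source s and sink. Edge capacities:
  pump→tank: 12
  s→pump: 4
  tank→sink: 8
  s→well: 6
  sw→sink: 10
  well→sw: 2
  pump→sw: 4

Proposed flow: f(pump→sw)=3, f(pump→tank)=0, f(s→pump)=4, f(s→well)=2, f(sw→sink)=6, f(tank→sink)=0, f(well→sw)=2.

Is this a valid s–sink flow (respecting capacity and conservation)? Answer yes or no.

No

Conservation fails at pump: inflow 4 ≠ outflow 3.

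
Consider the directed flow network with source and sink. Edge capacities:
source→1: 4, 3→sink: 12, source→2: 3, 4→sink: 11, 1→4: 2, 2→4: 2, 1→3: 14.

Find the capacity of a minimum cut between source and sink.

6

Max flow = 6 (via 3 augmenting paths).
In the residual at optimum, the set reachable from source is {2, source}.
Cut edges: source→1 (cap 4), 2→4 (cap 2). Sum = 6.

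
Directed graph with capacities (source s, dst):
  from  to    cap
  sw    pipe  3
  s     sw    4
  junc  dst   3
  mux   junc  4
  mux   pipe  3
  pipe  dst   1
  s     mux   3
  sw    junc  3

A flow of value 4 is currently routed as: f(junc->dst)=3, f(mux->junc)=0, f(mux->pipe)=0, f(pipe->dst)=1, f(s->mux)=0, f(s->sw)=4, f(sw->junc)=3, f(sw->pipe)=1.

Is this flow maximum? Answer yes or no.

Residual reachable from s: {junc, mux, pipe, s, sw}; dst is not reachable.
Saturated cut: junc->dst, pipe->dst with total capacity 4 = current flow value. Flow is maximum.

Yes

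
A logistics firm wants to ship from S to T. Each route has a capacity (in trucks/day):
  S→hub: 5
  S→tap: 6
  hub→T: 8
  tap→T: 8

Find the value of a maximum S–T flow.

Augment S→hub→T: bottleneck 5. Total 5.
Augment S→tap→T: bottleneck 6. Total 11.
No augmenting path remains in the residual graph.

11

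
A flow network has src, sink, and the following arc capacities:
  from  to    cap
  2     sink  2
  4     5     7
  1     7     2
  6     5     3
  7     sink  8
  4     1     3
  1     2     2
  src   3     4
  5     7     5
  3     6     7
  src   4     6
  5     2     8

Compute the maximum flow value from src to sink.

9

Augment src→4→1→7→sink: bottleneck 2. Total 2.
Augment src→4→1→2→sink: bottleneck 1. Total 3.
Augment src→4→5→2→sink: bottleneck 1. Total 4.
Augment src→4→5→7→sink: bottleneck 2. Total 6.
Augment src→3→6→5→7→sink: bottleneck 3. Total 9.
No augmenting path remains in the residual graph.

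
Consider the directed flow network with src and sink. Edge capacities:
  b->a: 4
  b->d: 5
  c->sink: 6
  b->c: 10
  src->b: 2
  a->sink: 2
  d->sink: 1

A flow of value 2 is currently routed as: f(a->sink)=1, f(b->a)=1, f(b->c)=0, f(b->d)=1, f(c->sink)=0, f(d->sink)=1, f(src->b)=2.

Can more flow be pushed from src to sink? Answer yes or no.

Residual reachable from src: {src}; sink is not reachable.
Saturated cut: src->b with total capacity 2 = current flow value. Flow is maximum.

No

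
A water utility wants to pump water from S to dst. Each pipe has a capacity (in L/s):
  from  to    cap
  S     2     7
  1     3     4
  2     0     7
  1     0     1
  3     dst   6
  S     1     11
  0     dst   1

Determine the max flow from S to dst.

5

Augment S->2->0->dst: bottleneck 1. Total 1.
Augment S->1->3->dst: bottleneck 4. Total 5.
No augmenting path remains in the residual graph.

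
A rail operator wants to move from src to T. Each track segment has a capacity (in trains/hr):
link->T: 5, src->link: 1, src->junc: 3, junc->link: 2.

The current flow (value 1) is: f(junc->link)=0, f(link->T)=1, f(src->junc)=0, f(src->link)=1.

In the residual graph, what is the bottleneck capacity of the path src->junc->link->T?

Residual capacities along the path: src->junc: 3, junc->link: 2, link->T: 4.
Minimum is 2.

2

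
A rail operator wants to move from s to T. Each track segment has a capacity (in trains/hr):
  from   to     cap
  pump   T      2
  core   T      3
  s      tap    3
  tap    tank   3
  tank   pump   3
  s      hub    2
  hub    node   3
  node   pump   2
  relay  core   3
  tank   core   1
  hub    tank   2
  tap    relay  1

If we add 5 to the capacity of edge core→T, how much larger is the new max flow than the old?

Original max flow = 4.
Edge core→T does not cross the min cut (source side {hub, node, pump, s, tank, tap}), so extra capacity there cannot help.
New max flow = 4. Increase = 0.

0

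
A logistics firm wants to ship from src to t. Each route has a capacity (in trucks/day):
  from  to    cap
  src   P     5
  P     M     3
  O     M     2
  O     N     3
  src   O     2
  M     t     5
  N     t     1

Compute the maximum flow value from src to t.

5

Augment src→P→M→t: bottleneck 3. Total 3.
Augment src→O→M→t: bottleneck 2. Total 5.
No augmenting path remains in the residual graph.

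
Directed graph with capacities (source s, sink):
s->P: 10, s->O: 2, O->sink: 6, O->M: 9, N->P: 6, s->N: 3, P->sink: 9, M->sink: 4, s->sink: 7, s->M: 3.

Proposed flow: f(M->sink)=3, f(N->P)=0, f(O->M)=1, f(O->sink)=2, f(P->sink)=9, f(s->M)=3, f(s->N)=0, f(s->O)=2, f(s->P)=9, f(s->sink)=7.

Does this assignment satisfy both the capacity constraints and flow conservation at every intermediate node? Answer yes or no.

Conservation fails at O: inflow 2 ≠ outflow 3.

No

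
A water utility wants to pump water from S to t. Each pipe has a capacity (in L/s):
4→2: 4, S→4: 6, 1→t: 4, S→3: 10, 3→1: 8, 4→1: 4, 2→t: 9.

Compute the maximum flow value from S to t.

Augment S→3→1→t: bottleneck 4. Total 4.
Augment S→4→2→t: bottleneck 4. Total 8.
No augmenting path remains in the residual graph.

8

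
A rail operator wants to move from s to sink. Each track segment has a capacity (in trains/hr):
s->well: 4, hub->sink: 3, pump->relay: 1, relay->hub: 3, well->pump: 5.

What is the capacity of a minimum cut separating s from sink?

Max flow = 1 (via 1 augmenting path).
In the residual at optimum, the set reachable from s is {pump, s, well}.
Cut edges: pump->relay (cap 1). Sum = 1.

1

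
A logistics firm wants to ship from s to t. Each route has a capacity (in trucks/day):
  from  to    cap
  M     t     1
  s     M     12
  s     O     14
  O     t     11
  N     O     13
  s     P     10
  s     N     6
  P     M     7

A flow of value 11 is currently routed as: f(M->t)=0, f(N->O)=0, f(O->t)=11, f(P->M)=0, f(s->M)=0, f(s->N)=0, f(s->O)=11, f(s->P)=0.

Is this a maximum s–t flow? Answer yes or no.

Residual path s->M->t has bottleneck 1 > 0.
Pushing 1 along it raises the flow to 12, so the given flow is not maximum.

No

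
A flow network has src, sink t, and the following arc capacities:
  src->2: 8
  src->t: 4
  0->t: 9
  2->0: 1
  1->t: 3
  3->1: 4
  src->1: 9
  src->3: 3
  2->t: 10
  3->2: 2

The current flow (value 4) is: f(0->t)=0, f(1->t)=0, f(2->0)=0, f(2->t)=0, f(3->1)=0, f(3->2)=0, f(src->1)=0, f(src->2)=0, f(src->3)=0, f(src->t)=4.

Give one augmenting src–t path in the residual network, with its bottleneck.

src->2->t, bottleneck 8

Residual along src->2->t: src->2: 8, 2->t: 10.
Bottleneck = min = 8.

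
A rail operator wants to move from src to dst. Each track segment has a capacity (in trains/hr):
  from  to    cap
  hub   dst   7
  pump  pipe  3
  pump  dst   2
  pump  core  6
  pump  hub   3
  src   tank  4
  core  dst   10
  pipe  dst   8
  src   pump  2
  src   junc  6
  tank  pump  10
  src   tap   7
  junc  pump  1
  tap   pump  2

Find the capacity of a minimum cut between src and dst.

9

Max flow = 9 (via 4 augmenting paths).
In the residual at optimum, the set reachable from src is {junc, src, tap}.
Cut edges: src->tank (cap 4), src->pump (cap 2), tap->pump (cap 2), junc->pump (cap 1). Sum = 9.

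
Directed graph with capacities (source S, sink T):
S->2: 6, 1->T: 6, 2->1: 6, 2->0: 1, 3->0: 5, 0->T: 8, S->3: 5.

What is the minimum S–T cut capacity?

11

Max flow = 11 (via 2 augmenting paths).
In the residual at optimum, the set reachable from S is {S}.
Cut edges: S->2 (cap 6), S->3 (cap 5). Sum = 11.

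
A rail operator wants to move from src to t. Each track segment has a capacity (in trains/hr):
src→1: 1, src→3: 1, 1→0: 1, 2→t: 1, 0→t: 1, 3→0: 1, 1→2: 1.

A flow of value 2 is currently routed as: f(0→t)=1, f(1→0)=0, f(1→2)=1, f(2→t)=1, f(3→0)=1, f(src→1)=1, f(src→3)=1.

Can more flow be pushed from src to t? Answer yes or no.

Residual reachable from src: {src}; t is not reachable.
Saturated cut: src→3, src→1 with total capacity 2 = current flow value. Flow is maximum.

No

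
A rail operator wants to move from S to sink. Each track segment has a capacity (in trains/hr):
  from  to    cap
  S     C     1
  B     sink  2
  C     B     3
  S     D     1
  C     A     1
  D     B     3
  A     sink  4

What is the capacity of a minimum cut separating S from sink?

2

Max flow = 2 (via 2 augmenting paths).
In the residual at optimum, the set reachable from S is {S}.
Cut edges: S→D (cap 1), S→C (cap 1). Sum = 2.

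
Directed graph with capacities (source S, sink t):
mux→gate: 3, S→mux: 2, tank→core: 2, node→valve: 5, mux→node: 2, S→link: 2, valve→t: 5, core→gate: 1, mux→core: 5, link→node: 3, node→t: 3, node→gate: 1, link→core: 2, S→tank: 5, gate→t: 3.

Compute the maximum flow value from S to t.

Augment S→link→node→t: bottleneck 2. Total 2.
Augment S→mux→node→t: bottleneck 1. Total 3.
Augment S→mux→gate→t: bottleneck 1. Total 4.
Augment S→tank→core→gate→t: bottleneck 1. Total 5.
No augmenting path remains in the residual graph.

5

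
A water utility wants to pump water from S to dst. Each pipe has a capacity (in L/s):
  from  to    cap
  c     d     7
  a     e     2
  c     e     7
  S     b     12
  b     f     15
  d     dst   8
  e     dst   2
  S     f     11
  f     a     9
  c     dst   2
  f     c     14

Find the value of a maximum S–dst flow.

Augment S→f→c→dst: bottleneck 2. Total 2.
Augment S→f→c→d→dst: bottleneck 7. Total 9.
Augment S→f→c→e→dst: bottleneck 2. Total 11.
No augmenting path remains in the residual graph.

11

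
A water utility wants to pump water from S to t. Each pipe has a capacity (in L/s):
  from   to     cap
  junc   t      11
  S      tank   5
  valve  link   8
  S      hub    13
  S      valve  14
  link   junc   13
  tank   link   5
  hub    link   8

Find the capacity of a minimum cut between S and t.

11

Max flow = 11 (via 2 augmenting paths).
In the residual at optimum, the set reachable from S is {S, hub, junc, link, tank, valve}.
Cut edges: junc→t (cap 11). Sum = 11.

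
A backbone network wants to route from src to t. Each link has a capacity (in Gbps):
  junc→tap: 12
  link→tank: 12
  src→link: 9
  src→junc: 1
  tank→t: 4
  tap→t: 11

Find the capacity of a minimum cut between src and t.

5

Max flow = 5 (via 2 augmenting paths).
In the residual at optimum, the set reachable from src is {link, src, tank}.
Cut edges: src→junc (cap 1), tank→t (cap 4). Sum = 5.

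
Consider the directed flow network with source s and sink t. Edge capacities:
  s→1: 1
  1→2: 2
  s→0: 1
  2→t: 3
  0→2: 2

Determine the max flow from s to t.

Augment s→0→2→t: bottleneck 1. Total 1.
Augment s→1→2→t: bottleneck 1. Total 2.
No augmenting path remains in the residual graph.

2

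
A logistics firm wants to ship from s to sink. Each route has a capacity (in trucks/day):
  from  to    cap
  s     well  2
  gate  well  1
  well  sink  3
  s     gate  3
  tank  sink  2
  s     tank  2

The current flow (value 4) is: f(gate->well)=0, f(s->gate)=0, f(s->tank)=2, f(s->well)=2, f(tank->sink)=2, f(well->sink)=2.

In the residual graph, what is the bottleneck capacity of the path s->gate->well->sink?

Residual capacities along the path: s->gate: 3, gate->well: 1, well->sink: 1.
Minimum is 1.

1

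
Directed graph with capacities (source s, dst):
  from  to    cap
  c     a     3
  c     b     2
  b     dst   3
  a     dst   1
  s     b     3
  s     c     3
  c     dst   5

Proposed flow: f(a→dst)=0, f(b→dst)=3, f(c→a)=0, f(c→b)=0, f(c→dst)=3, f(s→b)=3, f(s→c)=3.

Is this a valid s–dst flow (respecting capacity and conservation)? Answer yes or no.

Yes

Every edge has 0 ≤ f(e) ≤ cap(e).
At each intermediate node, inflow equals outflow.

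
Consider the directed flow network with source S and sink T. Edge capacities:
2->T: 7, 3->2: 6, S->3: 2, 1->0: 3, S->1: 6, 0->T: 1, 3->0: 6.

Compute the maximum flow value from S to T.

3

Augment S->1->0->T: bottleneck 1. Total 1.
Augment S->3->2->T: bottleneck 2. Total 3.
No augmenting path remains in the residual graph.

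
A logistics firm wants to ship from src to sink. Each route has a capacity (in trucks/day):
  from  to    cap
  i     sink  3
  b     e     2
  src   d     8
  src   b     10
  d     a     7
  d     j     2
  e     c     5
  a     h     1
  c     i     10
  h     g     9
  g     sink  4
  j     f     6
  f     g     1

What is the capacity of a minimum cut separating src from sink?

4

Max flow = 4 (via 3 augmenting paths).
In the residual at optimum, the set reachable from src is {a, b, d, f, j, src}.
Cut edges: a→h (cap 1), f→g (cap 1), b→e (cap 2). Sum = 4.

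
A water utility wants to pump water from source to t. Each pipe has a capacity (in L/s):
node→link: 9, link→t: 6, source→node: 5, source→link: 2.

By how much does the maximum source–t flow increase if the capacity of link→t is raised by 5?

Original max flow = 6.
After raising cap(link→t), augmenting paths through that edge carry 1 more unit.
New max flow = 7. Increase = 1.

1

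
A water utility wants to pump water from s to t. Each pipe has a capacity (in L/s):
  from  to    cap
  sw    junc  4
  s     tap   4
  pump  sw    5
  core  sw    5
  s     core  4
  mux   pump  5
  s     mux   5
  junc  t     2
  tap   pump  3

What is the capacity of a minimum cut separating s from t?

Max flow = 2 (via 1 augmenting path).
In the residual at optimum, the set reachable from s is {core, junc, mux, pump, s, sw, tap}.
Cut edges: junc→t (cap 2). Sum = 2.

2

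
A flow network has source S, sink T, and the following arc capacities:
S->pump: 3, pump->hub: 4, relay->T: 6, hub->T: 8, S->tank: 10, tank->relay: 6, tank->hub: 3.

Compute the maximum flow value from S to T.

12

Augment S->pump->hub->T: bottleneck 3. Total 3.
Augment S->tank->hub->T: bottleneck 3. Total 6.
Augment S->tank->relay->T: bottleneck 6. Total 12.
No augmenting path remains in the residual graph.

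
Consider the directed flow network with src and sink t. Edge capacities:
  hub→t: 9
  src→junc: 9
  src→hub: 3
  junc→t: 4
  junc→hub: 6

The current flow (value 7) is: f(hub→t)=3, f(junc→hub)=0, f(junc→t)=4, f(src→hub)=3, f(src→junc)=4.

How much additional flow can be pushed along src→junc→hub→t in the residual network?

Residual capacities along the path: src→junc: 5, junc→hub: 6, hub→t: 6.
Minimum is 5.

5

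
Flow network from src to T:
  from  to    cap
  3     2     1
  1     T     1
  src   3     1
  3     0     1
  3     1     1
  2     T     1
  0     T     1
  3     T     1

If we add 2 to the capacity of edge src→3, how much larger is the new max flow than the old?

Original max flow = 1.
After raising cap(src→3), augmenting paths through that edge carry 2 more units.
New max flow = 3. Increase = 2.

2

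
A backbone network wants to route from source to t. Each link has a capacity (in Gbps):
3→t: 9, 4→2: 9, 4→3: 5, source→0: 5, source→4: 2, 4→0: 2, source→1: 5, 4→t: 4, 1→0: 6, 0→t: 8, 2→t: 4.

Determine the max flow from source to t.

10

Augment source→4→t: bottleneck 2. Total 2.
Augment source→0→t: bottleneck 5. Total 7.
Augment source→1→0→t: bottleneck 3. Total 10.
No augmenting path remains in the residual graph.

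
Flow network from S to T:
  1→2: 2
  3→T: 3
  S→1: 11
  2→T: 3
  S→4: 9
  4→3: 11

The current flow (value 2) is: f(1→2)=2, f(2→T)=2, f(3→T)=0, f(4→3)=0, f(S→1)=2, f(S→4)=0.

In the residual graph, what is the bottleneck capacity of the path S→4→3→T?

Residual capacities along the path: S→4: 9, 4→3: 11, 3→T: 3.
Minimum is 3.

3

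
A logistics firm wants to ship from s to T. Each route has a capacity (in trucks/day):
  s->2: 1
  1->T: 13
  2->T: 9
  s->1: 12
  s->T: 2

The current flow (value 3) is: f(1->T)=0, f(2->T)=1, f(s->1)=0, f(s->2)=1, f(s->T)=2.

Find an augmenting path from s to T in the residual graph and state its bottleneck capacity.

s->1->T, bottleneck 12

Residual along s->1->T: s->1: 12, 1->T: 13.
Bottleneck = min = 12.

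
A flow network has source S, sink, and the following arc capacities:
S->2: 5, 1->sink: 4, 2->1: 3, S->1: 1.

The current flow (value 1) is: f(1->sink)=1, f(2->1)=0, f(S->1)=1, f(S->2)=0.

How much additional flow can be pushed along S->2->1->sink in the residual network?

3

Residual capacities along the path: S->2: 5, 2->1: 3, 1->sink: 3.
Minimum is 3.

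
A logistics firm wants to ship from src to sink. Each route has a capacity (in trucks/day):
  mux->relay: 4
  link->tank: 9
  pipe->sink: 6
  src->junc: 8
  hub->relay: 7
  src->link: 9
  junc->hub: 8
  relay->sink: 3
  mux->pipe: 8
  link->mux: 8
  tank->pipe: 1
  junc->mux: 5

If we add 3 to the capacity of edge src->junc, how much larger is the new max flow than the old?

0

Original max flow = 9.
Edge src->junc does not cross the min cut (source side {hub, junc, link, mux, pipe, relay, src, tank}), so extra capacity there cannot help.
New max flow = 9. Increase = 0.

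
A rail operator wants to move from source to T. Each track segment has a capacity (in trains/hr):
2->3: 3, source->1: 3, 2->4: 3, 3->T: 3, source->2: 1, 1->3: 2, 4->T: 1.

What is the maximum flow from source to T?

3

Augment source->2->4->T: bottleneck 1. Total 1.
Augment source->1->3->T: bottleneck 2. Total 3.
No augmenting path remains in the residual graph.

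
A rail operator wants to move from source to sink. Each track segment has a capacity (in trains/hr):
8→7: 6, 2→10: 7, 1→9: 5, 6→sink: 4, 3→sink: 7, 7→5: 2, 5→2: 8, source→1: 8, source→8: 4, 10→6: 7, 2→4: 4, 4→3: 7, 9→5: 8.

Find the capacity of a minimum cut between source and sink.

7

Max flow = 7 (via 3 augmenting paths).
In the residual at optimum, the set reachable from source is {1, 7, 8, source}.
Cut edges: 1→9 (cap 5), 7→5 (cap 2). Sum = 7.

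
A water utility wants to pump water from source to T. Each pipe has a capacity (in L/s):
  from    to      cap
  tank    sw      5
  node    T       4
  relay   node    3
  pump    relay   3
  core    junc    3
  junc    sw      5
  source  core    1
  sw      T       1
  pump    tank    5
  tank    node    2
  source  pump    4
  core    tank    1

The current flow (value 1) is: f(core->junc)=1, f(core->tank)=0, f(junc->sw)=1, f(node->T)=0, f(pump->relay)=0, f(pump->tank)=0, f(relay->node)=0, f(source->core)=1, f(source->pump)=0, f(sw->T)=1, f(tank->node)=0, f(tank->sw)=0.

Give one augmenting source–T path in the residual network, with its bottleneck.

source->pump->tank->node->T, bottleneck 2

Residual along source->pump->tank->node->T: source->pump: 4, pump->tank: 5, tank->node: 2, node->T: 4.
Bottleneck = min = 2.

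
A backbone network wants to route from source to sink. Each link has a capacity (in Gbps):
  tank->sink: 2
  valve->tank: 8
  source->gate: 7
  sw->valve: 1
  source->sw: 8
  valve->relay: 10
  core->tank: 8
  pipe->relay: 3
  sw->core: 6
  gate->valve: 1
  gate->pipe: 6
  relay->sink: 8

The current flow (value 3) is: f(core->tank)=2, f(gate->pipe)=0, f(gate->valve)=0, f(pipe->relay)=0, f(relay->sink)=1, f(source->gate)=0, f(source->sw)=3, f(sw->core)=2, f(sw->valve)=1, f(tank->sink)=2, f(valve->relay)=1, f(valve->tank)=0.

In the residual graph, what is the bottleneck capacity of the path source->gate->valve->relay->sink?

Residual capacities along the path: source->gate: 7, gate->valve: 1, valve->relay: 9, relay->sink: 7.
Minimum is 1.

1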